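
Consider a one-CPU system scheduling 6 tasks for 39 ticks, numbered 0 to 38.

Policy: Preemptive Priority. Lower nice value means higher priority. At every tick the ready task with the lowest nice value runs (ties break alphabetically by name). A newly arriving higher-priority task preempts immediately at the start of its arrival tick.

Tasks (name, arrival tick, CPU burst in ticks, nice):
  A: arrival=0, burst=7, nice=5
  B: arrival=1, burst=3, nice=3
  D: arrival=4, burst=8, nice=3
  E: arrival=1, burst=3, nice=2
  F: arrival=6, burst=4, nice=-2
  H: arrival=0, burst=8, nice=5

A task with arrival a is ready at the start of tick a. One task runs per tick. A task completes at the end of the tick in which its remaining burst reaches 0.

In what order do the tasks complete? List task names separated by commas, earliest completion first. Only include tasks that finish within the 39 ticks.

completion order = E, F, B, D, A, H

t=0: ready={A,H} → run A
t=1: ready={A,B,E,H} → run E
t=2: ready={A,B,E,H} → run E
t=3: ready={A,B,E,H} → run E
t=4: ready={A,B,D,H} → run B
t=5: ready={A,B,D,H} → run B
t=6: ready={A,B,D,F,H} → run F
t=7: ready={A,B,D,F,H} → run F
t=8: ready={A,B,D,F,H} → run F
t=9: ready={A,B,D,F,H} → run F
t=10: ready={A,B,D,H} → run B
t=11: ready={A,D,H} → run D
t=12: ready={A,D,H} → run D
t=13: ready={A,D,H} → run D
t=14: ready={A,D,H} → run D
t=15: ready={A,D,H} → run D
t=16: ready={A,D,H} → run D
t=17: ready={A,D,H} → run D
t=18: ready={A,D,H} → run D
t=19: ready={A,H} → run A
t=20: ready={A,H} → run A
t=21: ready={A,H} → run A
t=22: ready={A,H} → run A
t=23: ready={A,H} → run A
t=24: ready={A,H} → run A
t=25: ready={H} → run H
t=26: ready={H} → run H
t=27: ready={H} → run H
t=28: ready={H} → run H
t=29: ready={H} → run H
t=30: ready={H} → run H
t=31: ready={H} → run H
t=32: ready={H} → run H
t=33: (idle)
t=34: (idle)
t=35: (idle)
t=36: (idle)
t=37: (idle)
t=38: (idle)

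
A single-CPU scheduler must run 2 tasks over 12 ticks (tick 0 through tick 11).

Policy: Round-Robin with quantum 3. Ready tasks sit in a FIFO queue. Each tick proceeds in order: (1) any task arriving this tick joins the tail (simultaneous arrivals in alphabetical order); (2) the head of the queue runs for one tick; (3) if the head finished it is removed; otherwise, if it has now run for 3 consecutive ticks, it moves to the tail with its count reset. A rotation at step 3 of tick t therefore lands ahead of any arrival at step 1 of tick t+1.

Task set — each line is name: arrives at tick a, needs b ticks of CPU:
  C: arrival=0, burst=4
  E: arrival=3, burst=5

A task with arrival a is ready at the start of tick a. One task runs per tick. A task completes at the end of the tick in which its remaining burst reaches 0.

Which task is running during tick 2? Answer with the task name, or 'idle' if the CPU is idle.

running at tick 2 = C

t=0: queue=[C] q_used=0 → run C
t=1: queue=[C] q_used=1 → run C
t=2: queue=[C] q_used=2 → run C
t=3: queue=[C,E] q_used=0 → run C
t=4: queue=[E] q_used=0 → run E
t=5: queue=[E] q_used=1 → run E
t=6: queue=[E] q_used=2 → run E
t=7: queue=[E] q_used=0 → run E
t=8: queue=[E] q_used=1 → run E
t=9: (idle)
t=10: (idle)
t=11: (idle)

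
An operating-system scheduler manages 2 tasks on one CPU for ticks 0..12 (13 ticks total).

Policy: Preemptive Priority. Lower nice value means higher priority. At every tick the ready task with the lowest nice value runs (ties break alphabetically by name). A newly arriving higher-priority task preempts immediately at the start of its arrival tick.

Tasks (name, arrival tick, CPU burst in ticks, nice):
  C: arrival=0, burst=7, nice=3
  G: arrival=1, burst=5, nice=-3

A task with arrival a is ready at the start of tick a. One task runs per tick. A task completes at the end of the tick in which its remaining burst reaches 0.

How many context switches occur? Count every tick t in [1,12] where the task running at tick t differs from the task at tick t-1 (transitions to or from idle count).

context switches = 3

t=0: ready={C} → run C
t=1: ready={C,G} → run G
t=2: ready={C,G} → run G
t=3: ready={C,G} → run G
t=4: ready={C,G} → run G
t=5: ready={C,G} → run G
t=6: ready={C} → run C
t=7: ready={C} → run C
t=8: ready={C} → run C
t=9: ready={C} → run C
t=10: ready={C} → run C
t=11: ready={C} → run C
t=12: (idle)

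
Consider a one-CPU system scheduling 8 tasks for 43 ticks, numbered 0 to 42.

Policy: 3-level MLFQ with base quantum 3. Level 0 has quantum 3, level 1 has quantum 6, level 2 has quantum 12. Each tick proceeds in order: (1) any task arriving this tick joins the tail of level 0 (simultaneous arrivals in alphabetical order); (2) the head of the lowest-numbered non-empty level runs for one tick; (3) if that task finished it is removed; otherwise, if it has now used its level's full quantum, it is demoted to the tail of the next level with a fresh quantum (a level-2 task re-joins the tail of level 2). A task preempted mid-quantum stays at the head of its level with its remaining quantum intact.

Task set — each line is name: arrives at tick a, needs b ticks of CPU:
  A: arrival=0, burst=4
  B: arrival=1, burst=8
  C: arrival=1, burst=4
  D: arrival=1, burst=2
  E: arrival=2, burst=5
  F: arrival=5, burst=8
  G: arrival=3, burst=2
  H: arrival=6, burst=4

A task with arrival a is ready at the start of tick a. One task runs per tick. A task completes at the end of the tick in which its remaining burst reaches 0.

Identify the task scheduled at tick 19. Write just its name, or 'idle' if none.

running at tick 19 = H

t=0: L0/L1/L2 = A/-/- → run A
t=1: L0/L1/L2 = ABCD/-/- → run A
t=2: L0/L1/L2 = ABCDE/-/- → run A
t=3: L0/L1/L2 = BCDEG/A/- → run B
t=4: L0/L1/L2 = BCDEG/A/- → run B
t=5: L0/L1/L2 = BCDEGF/A/- → run B
t=6: L0/L1/L2 = CDEGFH/AB/- → run C
t=7: L0/L1/L2 = CDEGFH/AB/- → run C
t=8: L0/L1/L2 = CDEGFH/AB/- → run C
t=9: L0/L1/L2 = DEGFH/ABC/- → run D
t=10: L0/L1/L2 = DEGFH/ABC/- → run D
t=11: L0/L1/L2 = EGFH/ABC/- → run E
t=12: L0/L1/L2 = EGFH/ABC/- → run E
t=13: L0/L1/L2 = EGFH/ABC/- → run E
t=14: L0/L1/L2 = GFH/ABCE/- → run G
t=15: L0/L1/L2 = GFH/ABCE/- → run G
t=16: L0/L1/L2 = FH/ABCE/- → run F
t=17: L0/L1/L2 = FH/ABCE/- → run F
t=18: L0/L1/L2 = FH/ABCE/- → run F
t=19: L0/L1/L2 = H/ABCEF/- → run H
t=20: L0/L1/L2 = H/ABCEF/- → run H
t=21: L0/L1/L2 = H/ABCEF/- → run H
t=22: L0/L1/L2 = -/ABCEFH/- → run A
t=23: L0/L1/L2 = -/BCEFH/- → run B
t=24: L0/L1/L2 = -/BCEFH/- → run B
t=25: L0/L1/L2 = -/BCEFH/- → run B
t=26: L0/L1/L2 = -/BCEFH/- → run B
t=27: L0/L1/L2 = -/BCEFH/- → run B
t=28: L0/L1/L2 = -/CEFH/- → run C
t=29: L0/L1/L2 = -/EFH/- → run E
t=30: L0/L1/L2 = -/EFH/- → run E
t=31: L0/L1/L2 = -/FH/- → run F
t=32: L0/L1/L2 = -/FH/- → run F
t=33: L0/L1/L2 = -/FH/- → run F
t=34: L0/L1/L2 = -/FH/- → run F
t=35: L0/L1/L2 = -/FH/- → run F
t=36: L0/L1/L2 = -/H/- → run H
t=37: (idle)
t=38: (idle)
t=39: (idle)
t=40: (idle)
t=41: (idle)
t=42: (idle)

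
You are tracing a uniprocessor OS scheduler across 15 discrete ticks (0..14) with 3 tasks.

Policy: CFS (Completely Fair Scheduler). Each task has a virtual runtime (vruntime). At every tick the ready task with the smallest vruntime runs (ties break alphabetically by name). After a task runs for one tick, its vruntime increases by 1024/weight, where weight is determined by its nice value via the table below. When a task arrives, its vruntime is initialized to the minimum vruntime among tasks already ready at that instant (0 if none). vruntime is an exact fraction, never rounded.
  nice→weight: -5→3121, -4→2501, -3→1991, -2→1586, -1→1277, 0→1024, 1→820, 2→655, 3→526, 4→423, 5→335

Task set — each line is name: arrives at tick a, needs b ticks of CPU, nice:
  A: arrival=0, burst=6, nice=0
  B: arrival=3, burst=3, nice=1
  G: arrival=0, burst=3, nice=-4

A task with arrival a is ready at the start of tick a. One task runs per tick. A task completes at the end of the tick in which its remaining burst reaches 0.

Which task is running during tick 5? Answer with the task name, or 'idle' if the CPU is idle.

t=0: vr[A=0 G=0] → run A
t=1: vr[A=1 G=0] → run G
t=2: vr[A=1 G=1024/2501] → run G
t=3: vr[A=1 B=2048/2501 G=2048/2501] → run B
t=4: vr[A=1 B=25856/12505 G=2048/2501] → run G
t=5: vr[A=1 B=25856/12505] → run A
t=6: vr[A=2 B=25856/12505] → run A
t=7: vr[A=3 B=25856/12505] → run B
t=8: vr[A=3 B=41472/12505] → run A
t=9: vr[A=4 B=41472/12505] → run B
t=10: vr[A=4] → run A
t=11: vr[A=5] → run A
t=12: (idle)
t=13: (idle)
t=14: (idle)

running at tick 5 = A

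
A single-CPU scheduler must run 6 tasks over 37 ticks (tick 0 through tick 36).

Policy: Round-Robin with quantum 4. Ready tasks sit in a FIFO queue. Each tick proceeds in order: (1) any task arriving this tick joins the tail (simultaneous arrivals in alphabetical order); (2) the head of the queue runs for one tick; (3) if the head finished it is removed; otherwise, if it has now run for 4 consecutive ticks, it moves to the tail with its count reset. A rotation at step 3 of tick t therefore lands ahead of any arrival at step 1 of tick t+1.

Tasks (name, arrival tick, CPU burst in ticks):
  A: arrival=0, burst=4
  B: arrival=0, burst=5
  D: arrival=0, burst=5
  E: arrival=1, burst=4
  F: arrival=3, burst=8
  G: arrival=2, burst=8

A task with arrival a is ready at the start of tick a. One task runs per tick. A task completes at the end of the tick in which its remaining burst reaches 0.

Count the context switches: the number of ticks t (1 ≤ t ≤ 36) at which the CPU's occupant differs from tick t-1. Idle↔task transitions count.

t=0: queue=[A,B,D] q_used=0 → run A
t=1: queue=[A,B,D,E] q_used=1 → run A
t=2: queue=[A,B,D,E,G] q_used=2 → run A
t=3: queue=[A,B,D,E,G,F] q_used=3 → run A
t=4: queue=[B,D,E,G,F] q_used=0 → run B
t=5: queue=[B,D,E,G,F] q_used=1 → run B
t=6: queue=[B,D,E,G,F] q_used=2 → run B
t=7: queue=[B,D,E,G,F] q_used=3 → run B
t=8: queue=[D,E,G,F,B] q_used=0 → run D
t=9: queue=[D,E,G,F,B] q_used=1 → run D
t=10: queue=[D,E,G,F,B] q_used=2 → run D
t=11: queue=[D,E,G,F,B] q_used=3 → run D
t=12: queue=[E,G,F,B,D] q_used=0 → run E
t=13: queue=[E,G,F,B,D] q_used=1 → run E
t=14: queue=[E,G,F,B,D] q_used=2 → run E
t=15: queue=[E,G,F,B,D] q_used=3 → run E
t=16: queue=[G,F,B,D] q_used=0 → run G
t=17: queue=[G,F,B,D] q_used=1 → run G
t=18: queue=[G,F,B,D] q_used=2 → run G
t=19: queue=[G,F,B,D] q_used=3 → run G
t=20: queue=[F,B,D,G] q_used=0 → run F
t=21: queue=[F,B,D,G] q_used=1 → run F
t=22: queue=[F,B,D,G] q_used=2 → run F
t=23: queue=[F,B,D,G] q_used=3 → run F
t=24: queue=[B,D,G,F] q_used=0 → run B
t=25: queue=[D,G,F] q_used=0 → run D
t=26: queue=[G,F] q_used=0 → run G
t=27: queue=[G,F] q_used=1 → run G
t=28: queue=[G,F] q_used=2 → run G
t=29: queue=[G,F] q_used=3 → run G
t=30: queue=[F] q_used=0 → run F
t=31: queue=[F] q_used=1 → run F
t=32: queue=[F] q_used=2 → run F
t=33: queue=[F] q_used=3 → run F
t=34: (idle)
t=35: (idle)
t=36: (idle)

context switches = 10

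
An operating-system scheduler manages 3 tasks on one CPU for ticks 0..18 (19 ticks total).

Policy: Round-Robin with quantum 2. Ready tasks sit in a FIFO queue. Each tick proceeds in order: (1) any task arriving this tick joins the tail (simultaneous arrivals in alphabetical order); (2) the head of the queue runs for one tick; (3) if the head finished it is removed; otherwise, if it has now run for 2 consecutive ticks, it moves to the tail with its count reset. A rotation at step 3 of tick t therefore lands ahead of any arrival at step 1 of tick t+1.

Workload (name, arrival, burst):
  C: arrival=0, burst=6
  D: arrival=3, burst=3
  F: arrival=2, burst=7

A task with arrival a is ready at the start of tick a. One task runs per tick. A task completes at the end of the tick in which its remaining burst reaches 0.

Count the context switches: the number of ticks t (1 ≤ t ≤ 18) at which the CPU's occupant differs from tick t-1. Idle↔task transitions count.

t=0: queue=[C] q_used=0 → run C
t=1: queue=[C] q_used=1 → run C
t=2: queue=[C,F] q_used=0 → run C
t=3: queue=[C,F,D] q_used=1 → run C
t=4: queue=[F,D,C] q_used=0 → run F
t=5: queue=[F,D,C] q_used=1 → run F
t=6: queue=[D,C,F] q_used=0 → run D
t=7: queue=[D,C,F] q_used=1 → run D
t=8: queue=[C,F,D] q_used=0 → run C
t=9: queue=[C,F,D] q_used=1 → run C
t=10: queue=[F,D] q_used=0 → run F
t=11: queue=[F,D] q_used=1 → run F
t=12: queue=[D,F] q_used=0 → run D
t=13: queue=[F] q_used=0 → run F
t=14: queue=[F] q_used=1 → run F
t=15: queue=[F] q_used=0 → run F
t=16: (idle)
t=17: (idle)
t=18: (idle)

context switches = 7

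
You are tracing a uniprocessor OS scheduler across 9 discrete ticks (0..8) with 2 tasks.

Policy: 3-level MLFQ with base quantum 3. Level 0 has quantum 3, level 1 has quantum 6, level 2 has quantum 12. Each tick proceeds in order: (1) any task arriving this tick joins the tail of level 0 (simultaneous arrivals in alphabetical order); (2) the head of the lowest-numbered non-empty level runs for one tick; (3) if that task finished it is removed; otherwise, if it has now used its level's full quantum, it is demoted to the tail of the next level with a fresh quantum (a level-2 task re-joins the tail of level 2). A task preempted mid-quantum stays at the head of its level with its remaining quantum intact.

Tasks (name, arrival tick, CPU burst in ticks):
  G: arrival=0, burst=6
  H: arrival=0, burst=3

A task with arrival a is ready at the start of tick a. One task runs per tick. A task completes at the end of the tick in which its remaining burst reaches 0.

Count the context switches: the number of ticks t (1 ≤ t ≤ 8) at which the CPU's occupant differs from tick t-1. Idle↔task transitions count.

context switches = 2

t=0: L0/L1/L2 = GH/-/- → run G
t=1: L0/L1/L2 = GH/-/- → run G
t=2: L0/L1/L2 = GH/-/- → run G
t=3: L0/L1/L2 = H/G/- → run H
t=4: L0/L1/L2 = H/G/- → run H
t=5: L0/L1/L2 = H/G/- → run H
t=6: L0/L1/L2 = -/G/- → run G
t=7: L0/L1/L2 = -/G/- → run G
t=8: L0/L1/L2 = -/G/- → run G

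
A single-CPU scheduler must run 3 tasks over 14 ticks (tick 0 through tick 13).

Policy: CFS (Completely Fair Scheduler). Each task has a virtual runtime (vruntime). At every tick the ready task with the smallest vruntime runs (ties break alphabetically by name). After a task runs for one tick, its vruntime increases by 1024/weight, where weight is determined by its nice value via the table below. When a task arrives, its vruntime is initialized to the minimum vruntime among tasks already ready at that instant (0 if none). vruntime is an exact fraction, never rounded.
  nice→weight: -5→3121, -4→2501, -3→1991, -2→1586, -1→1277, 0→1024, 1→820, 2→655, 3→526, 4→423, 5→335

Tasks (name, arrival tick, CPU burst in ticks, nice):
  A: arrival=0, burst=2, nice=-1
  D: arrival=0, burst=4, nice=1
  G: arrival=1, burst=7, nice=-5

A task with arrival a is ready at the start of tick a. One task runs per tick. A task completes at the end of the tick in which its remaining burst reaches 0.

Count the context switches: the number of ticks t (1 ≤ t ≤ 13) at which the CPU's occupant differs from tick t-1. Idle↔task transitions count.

context switches = 8

t=0: vr[A=0 D=0] → run A
t=1: vr[A=1024/1277 D=0 G=0] → run D
t=2: vr[A=1024/1277 D=256/205 G=0] → run G
t=3: vr[A=1024/1277 D=256/205 G=1024/3121] → run G
t=4: vr[A=1024/1277 D=256/205 G=2048/3121] → run G
t=5: vr[A=1024/1277 D=256/205 G=3072/3121] → run A
t=6: vr[D=256/205 G=3072/3121] → run G
t=7: vr[D=256/205 G=4096/3121] → run D
t=8: vr[D=512/205 G=4096/3121] → run G
t=9: vr[D=512/205 G=5120/3121] → run G
t=10: vr[D=512/205 G=6144/3121] → run G
t=11: vr[D=512/205] → run D
t=12: vr[D=768/205] → run D
t=13: (idle)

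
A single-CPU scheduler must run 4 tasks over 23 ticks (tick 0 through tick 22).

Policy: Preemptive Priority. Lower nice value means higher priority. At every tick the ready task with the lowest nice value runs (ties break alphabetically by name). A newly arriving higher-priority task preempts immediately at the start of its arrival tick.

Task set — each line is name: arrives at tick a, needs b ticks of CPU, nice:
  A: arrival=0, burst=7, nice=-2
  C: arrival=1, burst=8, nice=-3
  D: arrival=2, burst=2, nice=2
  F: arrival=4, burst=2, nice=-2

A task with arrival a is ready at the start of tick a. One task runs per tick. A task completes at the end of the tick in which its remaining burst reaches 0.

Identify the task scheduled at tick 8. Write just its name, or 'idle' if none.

running at tick 8 = C

t=0: ready={A} → run A
t=1: ready={A,C} → run C
t=2: ready={A,C,D} → run C
t=3: ready={A,C,D} → run C
t=4: ready={A,C,D,F} → run C
t=5: ready={A,C,D,F} → run C
t=6: ready={A,C,D,F} → run C
t=7: ready={A,C,D,F} → run C
t=8: ready={A,C,D,F} → run C
t=9: ready={A,D,F} → run A
t=10: ready={A,D,F} → run A
t=11: ready={A,D,F} → run A
t=12: ready={A,D,F} → run A
t=13: ready={A,D,F} → run A
t=14: ready={A,D,F} → run A
t=15: ready={D,F} → run F
t=16: ready={D,F} → run F
t=17: ready={D} → run D
t=18: ready={D} → run D
t=19: (idle)
t=20: (idle)
t=21: (idle)
t=22: (idle)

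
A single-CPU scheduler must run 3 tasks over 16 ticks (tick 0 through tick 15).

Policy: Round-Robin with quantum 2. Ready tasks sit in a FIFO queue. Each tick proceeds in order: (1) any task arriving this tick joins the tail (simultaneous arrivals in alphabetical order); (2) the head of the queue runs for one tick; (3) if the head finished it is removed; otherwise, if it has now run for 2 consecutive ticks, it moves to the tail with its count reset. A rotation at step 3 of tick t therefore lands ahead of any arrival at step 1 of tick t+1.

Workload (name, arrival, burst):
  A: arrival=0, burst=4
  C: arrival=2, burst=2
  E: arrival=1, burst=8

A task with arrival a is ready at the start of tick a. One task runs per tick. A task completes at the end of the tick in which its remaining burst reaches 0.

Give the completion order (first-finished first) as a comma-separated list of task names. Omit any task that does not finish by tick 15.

t=0: queue=[A] q_used=0 → run A
t=1: queue=[A,E] q_used=1 → run A
t=2: queue=[E,A,C] q_used=0 → run E
t=3: queue=[E,A,C] q_used=1 → run E
t=4: queue=[A,C,E] q_used=0 → run A
t=5: queue=[A,C,E] q_used=1 → run A
t=6: queue=[C,E] q_used=0 → run C
t=7: queue=[C,E] q_used=1 → run C
t=8: queue=[E] q_used=0 → run E
t=9: queue=[E] q_used=1 → run E
t=10: queue=[E] q_used=0 → run E
t=11: queue=[E] q_used=1 → run E
t=12: queue=[E] q_used=0 → run E
t=13: queue=[E] q_used=1 → run E
t=14: (idle)
t=15: (idle)

completion order = A, C, E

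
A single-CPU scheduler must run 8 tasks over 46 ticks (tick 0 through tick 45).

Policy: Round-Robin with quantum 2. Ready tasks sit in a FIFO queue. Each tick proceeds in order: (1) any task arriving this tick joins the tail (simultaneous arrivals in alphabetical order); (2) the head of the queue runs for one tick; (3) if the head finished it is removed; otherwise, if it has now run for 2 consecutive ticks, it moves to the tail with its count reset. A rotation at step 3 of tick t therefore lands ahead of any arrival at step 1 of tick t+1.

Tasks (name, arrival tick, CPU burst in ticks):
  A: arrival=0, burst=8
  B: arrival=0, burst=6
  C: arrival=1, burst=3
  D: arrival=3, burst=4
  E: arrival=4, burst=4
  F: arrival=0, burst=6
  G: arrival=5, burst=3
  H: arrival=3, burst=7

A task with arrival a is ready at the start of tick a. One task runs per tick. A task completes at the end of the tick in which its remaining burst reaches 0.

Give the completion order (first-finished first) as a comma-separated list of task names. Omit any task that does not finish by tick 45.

t=0: queue=[A,B,F] q_used=0 → run A
t=1: queue=[A,B,F,C] q_used=1 → run A
t=2: queue=[B,F,C,A] q_used=0 → run B
t=3: queue=[B,F,C,A,D,H] q_used=1 → run B
t=4: queue=[F,C,A,D,H,B,E] q_used=0 → run F
t=5: queue=[F,C,A,D,H,B,E,G] q_used=1 → run F
t=6: queue=[C,A,D,H,B,E,G,F] q_used=0 → run C
t=7: queue=[C,A,D,H,B,E,G,F] q_used=1 → run C
t=8: queue=[A,D,H,B,E,G,F,C] q_used=0 → run A
t=9: queue=[A,D,H,B,E,G,F,C] q_used=1 → run A
t=10: queue=[D,H,B,E,G,F,C,A] q_used=0 → run D
t=11: queue=[D,H,B,E,G,F,C,A] q_used=1 → run D
t=12: queue=[H,B,E,G,F,C,A,D] q_used=0 → run H
t=13: queue=[H,B,E,G,F,C,A,D] q_used=1 → run H
t=14: queue=[B,E,G,F,C,A,D,H] q_used=0 → run B
t=15: queue=[B,E,G,F,C,A,D,H] q_used=1 → run B
t=16: queue=[E,G,F,C,A,D,H,B] q_used=0 → run E
t=17: queue=[E,G,F,C,A,D,H,B] q_used=1 → run E
t=18: queue=[G,F,C,A,D,H,B,E] q_used=0 → run G
t=19: queue=[G,F,C,A,D,H,B,E] q_used=1 → run G
t=20: queue=[F,C,A,D,H,B,E,G] q_used=0 → run F
t=21: queue=[F,C,A,D,H,B,E,G] q_used=1 → run F
t=22: queue=[C,A,D,H,B,E,G,F] q_used=0 → run C
t=23: queue=[A,D,H,B,E,G,F] q_used=0 → run A
t=24: queue=[A,D,H,B,E,G,F] q_used=1 → run A
t=25: queue=[D,H,B,E,G,F,A] q_used=0 → run D
t=26: queue=[D,H,B,E,G,F,A] q_used=1 → run D
t=27: queue=[H,B,E,G,F,A] q_used=0 → run H
t=28: queue=[H,B,E,G,F,A] q_used=1 → run H
t=29: queue=[B,E,G,F,A,H] q_used=0 → run B
t=30: queue=[B,E,G,F,A,H] q_used=1 → run B
t=31: queue=[E,G,F,A,H] q_used=0 → run E
t=32: queue=[E,G,F,A,H] q_used=1 → run E
t=33: queue=[G,F,A,H] q_used=0 → run G
t=34: queue=[F,A,H] q_used=0 → run F
t=35: queue=[F,A,H] q_used=1 → run F
t=36: queue=[A,H] q_used=0 → run A
t=37: queue=[A,H] q_used=1 → run A
t=38: queue=[H] q_used=0 → run H
t=39: queue=[H] q_used=1 → run H
t=40: queue=[H] q_used=0 → run H
t=41: (idle)
t=42: (idle)
t=43: (idle)
t=44: (idle)
t=45: (idle)

completion order = C, D, B, E, G, F, A, H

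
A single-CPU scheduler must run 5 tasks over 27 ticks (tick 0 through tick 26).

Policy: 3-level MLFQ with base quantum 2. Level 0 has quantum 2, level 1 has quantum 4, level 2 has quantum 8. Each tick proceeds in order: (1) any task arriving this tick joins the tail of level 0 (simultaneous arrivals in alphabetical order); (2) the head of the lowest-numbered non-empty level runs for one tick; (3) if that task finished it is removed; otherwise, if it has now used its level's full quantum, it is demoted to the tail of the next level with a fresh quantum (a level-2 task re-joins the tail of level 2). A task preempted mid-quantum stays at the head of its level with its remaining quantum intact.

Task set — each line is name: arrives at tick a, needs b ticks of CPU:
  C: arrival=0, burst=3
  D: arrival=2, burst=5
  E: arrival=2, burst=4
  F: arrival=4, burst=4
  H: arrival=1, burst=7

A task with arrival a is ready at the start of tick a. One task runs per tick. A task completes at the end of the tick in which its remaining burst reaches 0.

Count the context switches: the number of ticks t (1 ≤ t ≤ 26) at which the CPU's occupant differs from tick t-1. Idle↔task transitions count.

context switches = 11

t=0: L0/L1/L2 = C/-/- → run C
t=1: L0/L1/L2 = CH/-/- → run C
t=2: L0/L1/L2 = HDE/C/- → run H
t=3: L0/L1/L2 = HDE/C/- → run H
t=4: L0/L1/L2 = DEF/CH/- → run D
t=5: L0/L1/L2 = DEF/CH/- → run D
t=6: L0/L1/L2 = EF/CHD/- → run E
t=7: L0/L1/L2 = EF/CHD/- → run E
t=8: L0/L1/L2 = F/CHDE/- → run F
t=9: L0/L1/L2 = F/CHDE/- → run F
t=10: L0/L1/L2 = -/CHDEF/- → run C
t=11: L0/L1/L2 = -/HDEF/- → run H
t=12: L0/L1/L2 = -/HDEF/- → run H
t=13: L0/L1/L2 = -/HDEF/- → run H
t=14: L0/L1/L2 = -/HDEF/- → run H
t=15: L0/L1/L2 = -/DEF/H → run D
t=16: L0/L1/L2 = -/DEF/H → run D
t=17: L0/L1/L2 = -/DEF/H → run D
t=18: L0/L1/L2 = -/EF/H → run E
t=19: L0/L1/L2 = -/EF/H → run E
t=20: L0/L1/L2 = -/F/H → run F
t=21: L0/L1/L2 = -/F/H → run F
t=22: L0/L1/L2 = -/-/H → run H
t=23: (idle)
t=24: (idle)
t=25: (idle)
t=26: (idle)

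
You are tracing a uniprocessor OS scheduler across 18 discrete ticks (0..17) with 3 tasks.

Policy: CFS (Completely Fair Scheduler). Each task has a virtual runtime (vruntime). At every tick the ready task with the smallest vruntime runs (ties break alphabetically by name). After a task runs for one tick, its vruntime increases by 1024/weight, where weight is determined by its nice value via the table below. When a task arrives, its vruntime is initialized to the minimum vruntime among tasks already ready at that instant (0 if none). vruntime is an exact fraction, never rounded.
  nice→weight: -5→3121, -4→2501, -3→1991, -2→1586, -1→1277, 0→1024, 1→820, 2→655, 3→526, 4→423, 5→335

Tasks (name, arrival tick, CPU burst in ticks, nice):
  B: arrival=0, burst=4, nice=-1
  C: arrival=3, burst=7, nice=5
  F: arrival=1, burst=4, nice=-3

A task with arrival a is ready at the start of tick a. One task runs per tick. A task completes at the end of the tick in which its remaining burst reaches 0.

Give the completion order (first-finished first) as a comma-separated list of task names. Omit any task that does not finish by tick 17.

completion order = F, B, C

t=0: vr[B=0] → run B
t=1: vr[B=1024/1277 F=1024/1277] → run B
t=2: vr[B=2048/1277 F=1024/1277] → run F
t=3: vr[B=2048/1277 C=3346432/2542507 F=3346432/2542507] → run C
t=4: vr[B=2048/1277 C=3724581888/851739845 F=3346432/2542507] → run F
t=5: vr[B=2048/1277 C=3724581888/851739845 F=4654080/2542507] → run B
t=6: vr[B=3072/1277 C=3724581888/851739845 F=4654080/2542507] → run F
t=7: vr[B=3072/1277 C=3724581888/851739845 F=5961728/2542507] → run F
t=8: vr[B=3072/1277 C=3724581888/851739845] → run B
t=9: vr[C=3724581888/851739845] → run C
t=10: vr[C=6328109056/851739845] → run C
t=11: vr[C=8931636224/851739845] → run C
t=12: vr[C=11535163392/851739845] → run C
t=13: vr[C=2827738112/170347969] → run C
t=14: vr[C=16742217728/851739845] → run C
t=15: (idle)
t=16: (idle)
t=17: (idle)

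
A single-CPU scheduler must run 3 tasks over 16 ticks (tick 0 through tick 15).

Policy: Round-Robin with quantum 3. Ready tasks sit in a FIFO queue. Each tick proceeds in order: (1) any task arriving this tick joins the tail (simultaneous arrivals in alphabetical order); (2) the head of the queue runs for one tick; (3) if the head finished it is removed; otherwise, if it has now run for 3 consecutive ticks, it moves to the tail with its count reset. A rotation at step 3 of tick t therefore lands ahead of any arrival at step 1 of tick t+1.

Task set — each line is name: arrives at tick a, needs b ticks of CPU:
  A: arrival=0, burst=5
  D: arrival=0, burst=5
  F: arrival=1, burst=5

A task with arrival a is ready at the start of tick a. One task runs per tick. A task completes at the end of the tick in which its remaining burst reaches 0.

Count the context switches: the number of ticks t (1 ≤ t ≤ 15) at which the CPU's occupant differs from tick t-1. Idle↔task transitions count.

context switches = 6

t=0: queue=[A,D] q_used=0 → run A
t=1: queue=[A,D,F] q_used=1 → run A
t=2: queue=[A,D,F] q_used=2 → run A
t=3: queue=[D,F,A] q_used=0 → run D
t=4: queue=[D,F,A] q_used=1 → run D
t=5: queue=[D,F,A] q_used=2 → run D
t=6: queue=[F,A,D] q_used=0 → run F
t=7: queue=[F,A,D] q_used=1 → run F
t=8: queue=[F,A,D] q_used=2 → run F
t=9: queue=[A,D,F] q_used=0 → run A
t=10: queue=[A,D,F] q_used=1 → run A
t=11: queue=[D,F] q_used=0 → run D
t=12: queue=[D,F] q_used=1 → run D
t=13: queue=[F] q_used=0 → run F
t=14: queue=[F] q_used=1 → run F
t=15: (idle)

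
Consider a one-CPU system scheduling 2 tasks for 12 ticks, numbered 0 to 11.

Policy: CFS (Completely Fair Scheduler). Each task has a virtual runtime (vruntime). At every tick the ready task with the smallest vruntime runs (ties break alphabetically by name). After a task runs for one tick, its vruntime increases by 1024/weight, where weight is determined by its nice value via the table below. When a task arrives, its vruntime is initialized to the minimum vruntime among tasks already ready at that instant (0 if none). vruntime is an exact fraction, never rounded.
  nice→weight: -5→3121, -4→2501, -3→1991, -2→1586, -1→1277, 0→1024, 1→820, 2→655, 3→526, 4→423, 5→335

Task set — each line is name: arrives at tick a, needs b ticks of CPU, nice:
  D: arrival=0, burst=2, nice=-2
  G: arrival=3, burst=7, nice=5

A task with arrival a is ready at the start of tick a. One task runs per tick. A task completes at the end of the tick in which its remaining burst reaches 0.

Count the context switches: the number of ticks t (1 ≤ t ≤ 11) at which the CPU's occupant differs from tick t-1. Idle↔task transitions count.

t=0: vr[D=0] → run D
t=1: vr[D=512/793] → run D
t=2: (idle)
t=3: vr[G=0] → run G
t=4: vr[G=1024/335] → run G
t=5: vr[G=2048/335] → run G
t=6: vr[G=3072/335] → run G
t=7: vr[G=4096/335] → run G
t=8: vr[G=1024/67] → run G
t=9: vr[G=6144/335] → run G
t=10: (idle)
t=11: (idle)

context switches = 3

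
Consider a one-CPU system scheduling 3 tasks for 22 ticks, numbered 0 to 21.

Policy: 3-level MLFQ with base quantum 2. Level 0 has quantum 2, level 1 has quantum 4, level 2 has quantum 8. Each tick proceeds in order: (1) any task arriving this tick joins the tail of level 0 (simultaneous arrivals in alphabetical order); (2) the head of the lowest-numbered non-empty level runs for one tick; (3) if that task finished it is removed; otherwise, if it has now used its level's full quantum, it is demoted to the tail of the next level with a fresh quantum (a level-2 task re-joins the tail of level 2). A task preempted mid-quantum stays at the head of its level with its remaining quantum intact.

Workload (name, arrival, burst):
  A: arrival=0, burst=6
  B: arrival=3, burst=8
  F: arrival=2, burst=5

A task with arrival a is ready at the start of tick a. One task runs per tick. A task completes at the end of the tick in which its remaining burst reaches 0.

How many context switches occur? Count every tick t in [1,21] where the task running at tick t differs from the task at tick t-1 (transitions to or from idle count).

t=0: L0/L1/L2 = A/-/- → run A
t=1: L0/L1/L2 = A/-/- → run A
t=2: L0/L1/L2 = F/A/- → run F
t=3: L0/L1/L2 = FB/A/- → run F
t=4: L0/L1/L2 = B/AF/- → run B
t=5: L0/L1/L2 = B/AF/- → run B
t=6: L0/L1/L2 = -/AFB/- → run A
t=7: L0/L1/L2 = -/AFB/- → run A
t=8: L0/L1/L2 = -/AFB/- → run A
t=9: L0/L1/L2 = -/AFB/- → run A
t=10: L0/L1/L2 = -/FB/- → run F
t=11: L0/L1/L2 = -/FB/- → run F
t=12: L0/L1/L2 = -/FB/- → run F
t=13: L0/L1/L2 = -/B/- → run B
t=14: L0/L1/L2 = -/B/- → run B
t=15: L0/L1/L2 = -/B/- → run B
t=16: L0/L1/L2 = -/B/- → run B
t=17: L0/L1/L2 = -/-/B → run B
t=18: L0/L1/L2 = -/-/B → run B
t=19: (idle)
t=20: (idle)
t=21: (idle)

context switches = 6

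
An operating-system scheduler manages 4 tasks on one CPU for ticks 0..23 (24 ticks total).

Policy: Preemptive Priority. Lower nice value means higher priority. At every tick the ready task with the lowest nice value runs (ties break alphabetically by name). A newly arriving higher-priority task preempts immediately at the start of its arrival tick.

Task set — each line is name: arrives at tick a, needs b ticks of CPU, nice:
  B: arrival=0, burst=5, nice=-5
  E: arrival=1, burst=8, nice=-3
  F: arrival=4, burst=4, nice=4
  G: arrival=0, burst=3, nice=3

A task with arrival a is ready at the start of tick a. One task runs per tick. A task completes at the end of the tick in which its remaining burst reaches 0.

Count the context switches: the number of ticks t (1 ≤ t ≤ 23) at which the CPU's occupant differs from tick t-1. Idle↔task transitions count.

t=0: ready={B,G} → run B
t=1: ready={B,E,G} → run B
t=2: ready={B,E,G} → run B
t=3: ready={B,E,G} → run B
t=4: ready={B,E,F,G} → run B
t=5: ready={E,F,G} → run E
t=6: ready={E,F,G} → run E
t=7: ready={E,F,G} → run E
t=8: ready={E,F,G} → run E
t=9: ready={E,F,G} → run E
t=10: ready={E,F,G} → run E
t=11: ready={E,F,G} → run E
t=12: ready={E,F,G} → run E
t=13: ready={F,G} → run G
t=14: ready={F,G} → run G
t=15: ready={F,G} → run G
t=16: ready={F} → run F
t=17: ready={F} → run F
t=18: ready={F} → run F
t=19: ready={F} → run F
t=20: (idle)
t=21: (idle)
t=22: (idle)
t=23: (idle)

context switches = 4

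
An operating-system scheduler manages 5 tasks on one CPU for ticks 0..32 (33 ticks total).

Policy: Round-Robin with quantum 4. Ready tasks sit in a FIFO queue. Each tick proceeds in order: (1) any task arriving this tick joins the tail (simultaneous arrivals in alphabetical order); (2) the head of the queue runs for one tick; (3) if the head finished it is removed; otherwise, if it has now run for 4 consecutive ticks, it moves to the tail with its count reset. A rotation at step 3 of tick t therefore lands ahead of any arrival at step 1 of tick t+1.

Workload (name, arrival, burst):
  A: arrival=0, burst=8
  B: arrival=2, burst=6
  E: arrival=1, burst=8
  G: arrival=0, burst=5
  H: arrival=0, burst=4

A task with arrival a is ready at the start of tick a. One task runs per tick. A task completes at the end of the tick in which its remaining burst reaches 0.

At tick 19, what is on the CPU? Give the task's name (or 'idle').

running at tick 19 = B

t=0: queue=[A,G,H] q_used=0 → run A
t=1: queue=[A,G,H,E] q_used=1 → run A
t=2: queue=[A,G,H,E,B] q_used=2 → run A
t=3: queue=[A,G,H,E,B] q_used=3 → run A
t=4: queue=[G,H,E,B,A] q_used=0 → run G
t=5: queue=[G,H,E,B,A] q_used=1 → run G
t=6: queue=[G,H,E,B,A] q_used=2 → run G
t=7: queue=[G,H,E,B,A] q_used=3 → run G
t=8: queue=[H,E,B,A,G] q_used=0 → run H
t=9: queue=[H,E,B,A,G] q_used=1 → run H
t=10: queue=[H,E,B,A,G] q_used=2 → run H
t=11: queue=[H,E,B,A,G] q_used=3 → run H
t=12: queue=[E,B,A,G] q_used=0 → run E
t=13: queue=[E,B,A,G] q_used=1 → run E
t=14: queue=[E,B,A,G] q_used=2 → run E
t=15: queue=[E,B,A,G] q_used=3 → run E
t=16: queue=[B,A,G,E] q_used=0 → run B
t=17: queue=[B,A,G,E] q_used=1 → run B
t=18: queue=[B,A,G,E] q_used=2 → run B
t=19: queue=[B,A,G,E] q_used=3 → run B
t=20: queue=[A,G,E,B] q_used=0 → run A
t=21: queue=[A,G,E,B] q_used=1 → run A
t=22: queue=[A,G,E,B] q_used=2 → run A
t=23: queue=[A,G,E,B] q_used=3 → run A
t=24: queue=[G,E,B] q_used=0 → run G
t=25: queue=[E,B] q_used=0 → run E
t=26: queue=[E,B] q_used=1 → run E
t=27: queue=[E,B] q_used=2 → run E
t=28: queue=[E,B] q_used=3 → run E
t=29: queue=[B] q_used=0 → run B
t=30: queue=[B] q_used=1 → run B
t=31: (idle)
t=32: (idle)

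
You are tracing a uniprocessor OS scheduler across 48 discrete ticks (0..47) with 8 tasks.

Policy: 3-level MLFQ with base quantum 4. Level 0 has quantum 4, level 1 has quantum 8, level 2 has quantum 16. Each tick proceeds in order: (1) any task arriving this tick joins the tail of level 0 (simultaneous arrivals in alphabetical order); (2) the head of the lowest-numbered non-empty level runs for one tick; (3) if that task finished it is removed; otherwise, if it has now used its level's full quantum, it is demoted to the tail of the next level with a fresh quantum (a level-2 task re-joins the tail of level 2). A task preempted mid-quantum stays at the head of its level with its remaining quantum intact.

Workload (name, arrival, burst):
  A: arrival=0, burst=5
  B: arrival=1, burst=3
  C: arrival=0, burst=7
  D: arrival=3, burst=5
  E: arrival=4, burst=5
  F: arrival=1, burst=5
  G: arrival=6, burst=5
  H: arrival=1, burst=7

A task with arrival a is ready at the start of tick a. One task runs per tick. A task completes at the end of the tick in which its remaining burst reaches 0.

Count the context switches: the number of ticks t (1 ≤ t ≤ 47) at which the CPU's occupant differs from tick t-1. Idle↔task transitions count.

t=0: L0/L1/L2 = AC/-/- → run A
t=1: L0/L1/L2 = ACBFH/-/- → run A
t=2: L0/L1/L2 = ACBFH/-/- → run A
t=3: L0/L1/L2 = ACBFHD/-/- → run A
t=4: L0/L1/L2 = CBFHDE/A/- → run C
t=5: L0/L1/L2 = CBFHDE/A/- → run C
t=6: L0/L1/L2 = CBFHDEG/A/- → run C
t=7: L0/L1/L2 = CBFHDEG/A/- → run C
t=8: L0/L1/L2 = BFHDEG/AC/- → run B
t=9: L0/L1/L2 = BFHDEG/AC/- → run B
t=10: L0/L1/L2 = BFHDEG/AC/- → run B
t=11: L0/L1/L2 = FHDEG/AC/- → run F
t=12: L0/L1/L2 = FHDEG/AC/- → run F
t=13: L0/L1/L2 = FHDEG/AC/- → run F
t=14: L0/L1/L2 = FHDEG/AC/- → run F
t=15: L0/L1/L2 = HDEG/ACF/- → run H
t=16: L0/L1/L2 = HDEG/ACF/- → run H
t=17: L0/L1/L2 = HDEG/ACF/- → run H
t=18: L0/L1/L2 = HDEG/ACF/- → run H
t=19: L0/L1/L2 = DEG/ACFH/- → run D
t=20: L0/L1/L2 = DEG/ACFH/- → run D
t=21: L0/L1/L2 = DEG/ACFH/- → run D
t=22: L0/L1/L2 = DEG/ACFH/- → run D
t=23: L0/L1/L2 = EG/ACFHD/- → run E
t=24: L0/L1/L2 = EG/ACFHD/- → run E
t=25: L0/L1/L2 = EG/ACFHD/- → run E
t=26: L0/L1/L2 = EG/ACFHD/- → run E
t=27: L0/L1/L2 = G/ACFHDE/- → run G
t=28: L0/L1/L2 = G/ACFHDE/- → run G
t=29: L0/L1/L2 = G/ACFHDE/- → run G
t=30: L0/L1/L2 = G/ACFHDE/- → run G
t=31: L0/L1/L2 = -/ACFHDEG/- → run A
t=32: L0/L1/L2 = -/CFHDEG/- → run C
t=33: L0/L1/L2 = -/CFHDEG/- → run C
t=34: L0/L1/L2 = -/CFHDEG/- → run C
t=35: L0/L1/L2 = -/FHDEG/- → run F
t=36: L0/L1/L2 = -/HDEG/- → run H
t=37: L0/L1/L2 = -/HDEG/- → run H
t=38: L0/L1/L2 = -/HDEG/- → run H
t=39: L0/L1/L2 = -/DEG/- → run D
t=40: L0/L1/L2 = -/EG/- → run E
t=41: L0/L1/L2 = -/G/- → run G
t=42: (idle)
t=43: (idle)
t=44: (idle)
t=45: (idle)
t=46: (idle)
t=47: (idle)

context switches = 15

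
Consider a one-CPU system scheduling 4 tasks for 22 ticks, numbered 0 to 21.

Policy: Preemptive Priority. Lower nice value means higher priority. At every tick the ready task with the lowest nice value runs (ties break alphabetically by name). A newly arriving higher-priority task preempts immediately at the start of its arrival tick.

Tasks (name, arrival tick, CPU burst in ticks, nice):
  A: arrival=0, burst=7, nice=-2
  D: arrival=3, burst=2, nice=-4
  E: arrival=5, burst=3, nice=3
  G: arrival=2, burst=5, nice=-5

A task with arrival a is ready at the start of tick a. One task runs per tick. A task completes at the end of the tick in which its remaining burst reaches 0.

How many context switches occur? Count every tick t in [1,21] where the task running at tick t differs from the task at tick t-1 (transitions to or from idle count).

context switches = 5

t=0: ready={A} → run A
t=1: ready={A} → run A
t=2: ready={A,G} → run G
t=3: ready={A,D,G} → run G
t=4: ready={A,D,G} → run G
t=5: ready={A,D,E,G} → run G
t=6: ready={A,D,E,G} → run G
t=7: ready={A,D,E} → run D
t=8: ready={A,D,E} → run D
t=9: ready={A,E} → run A
t=10: ready={A,E} → run A
t=11: ready={A,E} → run A
t=12: ready={A,E} → run A
t=13: ready={A,E} → run A
t=14: ready={E} → run E
t=15: ready={E} → run E
t=16: ready={E} → run E
t=17: (idle)
t=18: (idle)
t=19: (idle)
t=20: (idle)
t=21: (idle)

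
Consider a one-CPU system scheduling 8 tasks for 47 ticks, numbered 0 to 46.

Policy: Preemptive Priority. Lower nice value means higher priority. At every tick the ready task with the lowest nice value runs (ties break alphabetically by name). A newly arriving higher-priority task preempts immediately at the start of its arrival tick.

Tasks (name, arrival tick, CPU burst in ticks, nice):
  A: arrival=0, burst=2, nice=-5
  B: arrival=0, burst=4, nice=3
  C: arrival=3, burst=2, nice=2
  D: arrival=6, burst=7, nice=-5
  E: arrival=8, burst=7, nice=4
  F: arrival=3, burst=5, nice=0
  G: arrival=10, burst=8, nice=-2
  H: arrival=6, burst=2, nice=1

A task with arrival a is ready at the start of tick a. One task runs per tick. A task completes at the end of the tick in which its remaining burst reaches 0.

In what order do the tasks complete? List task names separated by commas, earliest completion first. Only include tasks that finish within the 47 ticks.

completion order = A, D, G, F, H, C, B, E

t=0: ready={A,B} → run A
t=1: ready={A,B} → run A
t=2: ready={B} → run B
t=3: ready={B,C,F} → run F
t=4: ready={B,C,F} → run F
t=5: ready={B,C,F} → run F
t=6: ready={B,C,D,F,H} → run D
t=7: ready={B,C,D,F,H} → run D
t=8: ready={B,C,D,E,F,H} → run D
t=9: ready={B,C,D,E,F,H} → run D
t=10: ready={B,C,D,E,F,G,H} → run D
t=11: ready={B,C,D,E,F,G,H} → run D
t=12: ready={B,C,D,E,F,G,H} → run D
t=13: ready={B,C,E,F,G,H} → run G
t=14: ready={B,C,E,F,G,H} → run G
t=15: ready={B,C,E,F,G,H} → run G
t=16: ready={B,C,E,F,G,H} → run G
t=17: ready={B,C,E,F,G,H} → run G
t=18: ready={B,C,E,F,G,H} → run G
t=19: ready={B,C,E,F,G,H} → run G
t=20: ready={B,C,E,F,G,H} → run G
t=21: ready={B,C,E,F,H} → run F
t=22: ready={B,C,E,F,H} → run F
t=23: ready={B,C,E,H} → run H
t=24: ready={B,C,E,H} → run H
t=25: ready={B,C,E} → run C
t=26: ready={B,C,E} → run C
t=27: ready={B,E} → run B
t=28: ready={B,E} → run B
t=29: ready={B,E} → run B
t=30: ready={E} → run E
t=31: ready={E} → run E
t=32: ready={E} → run E
t=33: ready={E} → run E
t=34: ready={E} → run E
t=35: ready={E} → run E
t=36: ready={E} → run E
t=37: (idle)
t=38: (idle)
t=39: (idle)
t=40: (idle)
t=41: (idle)
t=42: (idle)
t=43: (idle)
t=44: (idle)
t=45: (idle)
t=46: (idle)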